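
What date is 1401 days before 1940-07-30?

Counting back 1401 days from July 30, 1940.
Going back 30 days from July 30, 1940 reaches the end of the previous month; 1401 − 30 = 1371 left.
June 1940 has 30 days: 1371 − 30 = 1341 left.
May 1940 has 31 days: 1341 − 31 = 1310 left.
April 1940 has 30 days: 1310 − 30 = 1280 left.
March 1940 has 31 days: 1280 − 31 = 1249 left.
February 1940 has 29 days (1940 is a leap year): 1249 − 29 = 1220 left.
January 1940 has 31 days: 1220 − 31 = 1189 left.
December 1939 has 31 days: 1189 − 31 = 1158 left.
November 1939 has 30 days: 1158 − 30 = 1128 left.
October 1939 has 31 days: 1128 − 31 = 1097 left.
September 1939 has 30 days: 1097 − 30 = 1067 left.
August 1939 has 31 days: 1067 − 31 = 1036 left.
July 1939 has 31 days: 1036 − 31 = 1005 left.
June 1939 has 30 days: 1005 − 30 = 975 left.
May 1939 has 31 days: 975 − 31 = 944 left.
April 1939 has 30 days: 944 − 30 = 914 left.
March 1939 has 31 days: 914 − 31 = 883 left.
February 1939 has 28 days (1939 is not a leap year): 883 − 28 = 855 left.
January 1939 has 31 days: 855 − 31 = 824 left.
December 1938 has 31 days: 824 − 31 = 793 left.
November 1938 has 30 days: 793 − 30 = 763 left.
October 1938 has 31 days: 763 − 31 = 732 left.
September 1938 has 30 days: 732 − 30 = 702 left.
August 1938 has 31 days: 702 − 31 = 671 left.
July 1938 has 31 days: 671 − 31 = 640 left.
June 1938 has 30 days: 640 − 30 = 610 left.
May 1938 has 31 days: 610 − 31 = 579 left.
April 1938 has 30 days: 579 − 30 = 549 left.
March 1938 has 31 days: 549 − 31 = 518 left.
February 1938 has 28 days (1938 is not a leap year): 518 − 28 = 490 left.
January 1938 has 31 days: 490 − 31 = 459 left.
December 1937 has 31 days: 459 − 31 = 428 left.
November 1937 has 30 days: 428 − 30 = 398 left.
October 1937 has 31 days: 398 − 31 = 367 left.
September 1937 has 30 days: 367 − 30 = 337 left.
August 1937 has 31 days: 337 − 31 = 306 left.
July 1937 has 31 days: 306 − 31 = 275 left.
June 1937 has 30 days: 275 − 30 = 245 left.
May 1937 has 31 days: 245 − 31 = 214 left.
April 1937 has 30 days: 214 − 30 = 184 left.
March 1937 has 31 days: 184 − 31 = 153 left.
February 1937 has 28 days (1937 is not a leap year): 153 − 28 = 125 left.
January 1937 has 31 days: 125 − 31 = 94 left.
December 1936 has 31 days: 94 − 31 = 63 left.
November 1936 has 30 days: 63 − 30 = 33 left.
October 1936 has 31 days: 33 − 31 = 2 left.
September 1936 has 30 days; 30 − 2 = 28 → September 28, 1936.

September 28, 1936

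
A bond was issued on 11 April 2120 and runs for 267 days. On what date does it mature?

January 3, 2121

Adding 267 days from April 11, 2120.
April has 30 days, so 30 − 11 = 19 days remain after April 11, 2120; 267 − 19 = 248 left.
May 2120 has 31 days: 248 − 31 = 217 left.
June 2120 has 30 days: 217 − 30 = 187 left.
July 2120 has 31 days: 187 − 31 = 156 left.
August 2120 has 31 days: 156 − 31 = 125 left.
September 2120 has 30 days: 125 − 30 = 95 left.
October 2120 has 31 days: 95 − 31 = 64 left.
November 2120 has 30 days: 64 − 30 = 34 left.
December 2120 has 31 days: 34 − 31 = 3 left.
3 days into January 2121 → January 3, 2121.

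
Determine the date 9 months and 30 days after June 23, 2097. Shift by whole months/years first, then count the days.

April 22, 2098

Advancing 9 months and 30 days from June 23, 2097: first the month/year part, then the days.
month 6 + 9 = 15, which is month 3 of year 2098 → March 2098.
Day 23 is valid in March, giving March 23, 2098.
Now add 30 days from March 23, 2098.
March has 31 days, so 31 − 23 = 8 days remain after March 23, 2098; 30 − 8 = 22 left.
22 days into April 2098 → April 22, 2098.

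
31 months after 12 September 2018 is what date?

Adding 31 months from September 12, 2018.
month 9 + 31 = 40, which is month 4 of year 2021 → April 2021.
Day 12 is valid in April, giving April 12, 2021.

April 12, 2021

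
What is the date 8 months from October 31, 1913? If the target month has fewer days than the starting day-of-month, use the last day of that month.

June 30, 1914

Counting forward 8 months from October 31, 1913.
month 10 + 8 = 18, which is month 6 of year 1914 → June 1914.
June 1914 has only 30 days and the start was day 31, so the date clamps to June 30, 1914.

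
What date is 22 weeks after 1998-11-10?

April 13, 1999

Advancing 22 weeks = 154 days from November 10, 1998.
November has 30 days, so 30 − 10 = 20 days remain after November 10, 1998; 154 − 20 = 134 left.
December 1998 has 31 days: 134 − 31 = 103 left.
January 1999 has 31 days: 103 − 31 = 72 left.
February 1999 has 28 days (1999 is not a leap year): 72 − 28 = 44 left.
March 1999 has 31 days: 44 − 31 = 13 left.
13 days into April 1999 → April 13, 1999.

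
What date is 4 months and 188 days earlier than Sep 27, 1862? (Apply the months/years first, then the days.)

Going back 4 months and 188 days from September 27, 1862: first the month/year part, then the days.
month 9 − 4 = 5 → May 1862.
Day 27 is valid in May, giving May 27, 1862.
Now subtract 188 days from May 27, 1862.
Going back 27 days from May 27, 1862 reaches the end of the previous month; 188 − 27 = 161 left.
April 1862 has 30 days: 161 − 30 = 131 left.
March 1862 has 31 days: 131 − 31 = 100 left.
February 1862 has 28 days (1862 is not a leap year): 100 − 28 = 72 left.
January 1862 has 31 days: 72 − 31 = 41 left.
December 1861 has 31 days: 41 − 31 = 10 left.
November 1861 has 30 days; 30 − 10 = 20 → November 20, 1861.

November 20, 1861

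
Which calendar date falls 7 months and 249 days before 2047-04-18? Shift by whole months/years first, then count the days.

January 12, 2046

Subtracting 7 months and 249 days from April 18, 2047: first the month/year part, then the days.
month 4 − 7 = -3, which is month 9 of year 2046 → September 2046.
Day 18 is valid in September, giving September 18, 2046.
Now subtract 249 days from September 18, 2046.
Going back 18 days from September 18, 2046 reaches the end of the previous month; 249 − 18 = 231 left.
August 2046 has 31 days: 231 − 31 = 200 left.
July 2046 has 31 days: 200 − 31 = 169 left.
June 2046 has 30 days: 169 − 30 = 139 left.
May 2046 has 31 days: 139 − 31 = 108 left.
April 2046 has 30 days: 108 − 30 = 78 left.
March 2046 has 31 days: 78 − 31 = 47 left.
February 2046 has 28 days (2046 is not a leap year): 47 − 28 = 19 left.
January 2046 has 31 days; 31 − 19 = 12 → January 12, 2046.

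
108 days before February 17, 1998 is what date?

November 1, 1997

Subtracting 108 days from February 17, 1998.
Going back 17 days from February 17, 1998 reaches the end of the previous month; 108 − 17 = 91 left.
January 1998 has 31 days: 91 − 31 = 60 left.
December 1997 has 31 days: 60 − 31 = 29 left.
November 1997 has 30 days; 30 − 29 = 1 → November 1, 1997.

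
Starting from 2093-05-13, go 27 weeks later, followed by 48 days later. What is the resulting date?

Advancing 27 weeks (= 189 days) from May 13, 2093:
May has 31 days, so 31 − 13 = 18 days remain after May 13, 2093; 189 − 18 = 171 left.
June 2093 has 30 days: 171 − 30 = 141 left.
July 2093 has 31 days: 141 − 31 = 110 left.
August 2093 has 31 days: 110 − 31 = 79 left.
September 2093 has 30 days: 79 − 30 = 49 left.
October 2093 has 31 days: 49 − 31 = 18 left.
18 days into November 2093 → November 18, 2093.
Advancing 48 days from November 18, 2093:
November has 30 days, so 30 − 18 = 12 days remain after November 18, 2093; 48 − 12 = 36 left.
December 2093 has 31 days: 36 − 31 = 5 left.
5 days into January 2094 → January 5, 2094.

January 5, 2094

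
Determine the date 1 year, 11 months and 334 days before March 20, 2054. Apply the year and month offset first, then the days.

May 22, 2051

Subtracting 1 year, 11 months and 334 days from March 20, 2054: first the month/year part, then the days.
-1 year → 2053; month 3 − 11 = -8, which is month 4 of year 2052 → April 2052.
Day 20 is valid in April, giving April 20, 2052.
Now subtract 334 days from April 20, 2052.
Going back 20 days from April 20, 2052 reaches the end of the previous month; 334 − 20 = 314 left.
March 2052 has 31 days: 314 − 31 = 283 left.
February 2052 has 29 days (2052 is a leap year): 283 − 29 = 254 left.
January 2052 has 31 days: 254 − 31 = 223 left.
December 2051 has 31 days: 223 − 31 = 192 left.
November 2051 has 30 days: 192 − 30 = 162 left.
October 2051 has 31 days: 162 − 31 = 131 left.
September 2051 has 30 days: 131 − 30 = 101 left.
August 2051 has 31 days: 101 − 31 = 70 left.
July 2051 has 31 days: 70 − 31 = 39 left.
June 2051 has 30 days: 39 − 30 = 9 left.
May 2051 has 31 days; 31 − 9 = 22 → May 22, 2051.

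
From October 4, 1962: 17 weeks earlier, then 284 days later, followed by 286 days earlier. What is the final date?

June 5, 1962

Going back 17 weeks (= 119 days) from October 4, 1962:
Going back 4 days from October 4, 1962 reaches the end of the previous month; 119 − 4 = 115 left.
September 1962 has 30 days: 115 − 30 = 85 left.
August 1962 has 31 days: 85 − 31 = 54 left.
July 1962 has 31 days: 54 − 31 = 23 left.
June 1962 has 30 days; 30 − 23 = 7 → June 7, 1962.
Advancing 284 days from June 7, 1962:
June has 30 days, so 30 − 7 = 23 days remain after June 7, 1962; 284 − 23 = 261 left.
July 1962 has 31 days: 261 − 31 = 230 left.
August 1962 has 31 days: 230 − 31 = 199 left.
September 1962 has 30 days: 199 − 30 = 169 left.
October 1962 has 31 days: 169 − 31 = 138 left.
November 1962 has 30 days: 138 − 30 = 108 left.
December 1962 has 31 days: 108 − 31 = 77 left.
January 1963 has 31 days: 77 − 31 = 46 left.
February 1963 has 28 days (1963 is not a leap year): 46 − 28 = 18 left.
18 days into March 1963 → March 18, 1963.
Subtracting 286 days from March 18, 1963:
Going back 18 days from March 18, 1963 reaches the end of the previous month; 286 − 18 = 268 left.
February 1963 has 28 days (1963 is not a leap year): 268 − 28 = 240 left.
January 1963 has 31 days: 240 − 31 = 209 left.
December 1962 has 31 days: 209 − 31 = 178 left.
November 1962 has 30 days: 178 − 30 = 148 left.
October 1962 has 31 days: 148 − 31 = 117 left.
September 1962 has 30 days: 117 − 30 = 87 left.
August 1962 has 31 days: 87 − 31 = 56 left.
July 1962 has 31 days: 56 − 31 = 25 left.
June 1962 has 30 days; 30 − 25 = 5 → June 5, 1962.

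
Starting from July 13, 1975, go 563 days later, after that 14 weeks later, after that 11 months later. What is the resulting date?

April 4, 1978

Adding 563 days from July 13, 1975:
July has 31 days, so 31 − 13 = 18 days remain after July 13, 1975; 563 − 18 = 545 left.
August 1975 has 31 days: 545 − 31 = 514 left.
September 1975 has 30 days: 514 − 30 = 484 left.
October 1975 has 31 days: 484 − 31 = 453 left.
November 1975 has 30 days: 453 − 30 = 423 left.
December 1975 has 31 days: 423 − 31 = 392 left.
January 1976 has 31 days: 392 − 31 = 361 left.
February 1976 has 29 days (1976 is a leap year): 361 − 29 = 332 left.
March 1976 has 31 days: 332 − 31 = 301 left.
April 1976 has 30 days: 301 − 30 = 271 left.
May 1976 has 31 days: 271 − 31 = 240 left.
June 1976 has 30 days: 240 − 30 = 210 left.
July 1976 has 31 days: 210 − 31 = 179 left.
August 1976 has 31 days: 179 − 31 = 148 left.
September 1976 has 30 days: 148 − 30 = 118 left.
October 1976 has 31 days: 118 − 31 = 87 left.
November 1976 has 30 days: 87 − 30 = 57 left.
December 1976 has 31 days: 57 − 31 = 26 left.
26 days into January 1977 → January 26, 1977.
Advancing 14 weeks (= 98 days) from January 26, 1977:
January has 31 days, so 31 − 26 = 5 days remain after January 26, 1977; 98 − 5 = 93 left.
February 1977 has 28 days (1977 is not a leap year): 93 − 28 = 65 left.
March 1977 has 31 days: 65 − 31 = 34 left.
April 1977 has 30 days: 34 − 30 = 4 left.
4 days into May 1977 → May 4, 1977.
Counting forward 11 months from May 4, 1977:
month 5 + 11 = 16, which is month 4 of year 1978 → April 1978.
Day 4 is valid in April, giving April 4, 1978.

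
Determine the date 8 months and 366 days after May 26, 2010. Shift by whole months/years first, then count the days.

Adding 8 months and 366 days from May 26, 2010: first the month/year part, then the days.
month 5 + 8 = 13, which is month 1 of year 2011 → January 2011.
Day 26 is valid in January, giving January 26, 2011.
Now add 366 days from January 26, 2011.
January has 31 days, so 31 − 26 = 5 days remain after January 26, 2011; 366 − 5 = 361 left.
February 2011 has 28 days (2011 is not a leap year): 361 − 28 = 333 left.
March 2011 has 31 days: 333 − 31 = 302 left.
April 2011 has 30 days: 302 − 30 = 272 left.
May 2011 has 31 days: 272 − 31 = 241 left.
June 2011 has 30 days: 241 − 30 = 211 left.
July 2011 has 31 days: 211 − 31 = 180 left.
August 2011 has 31 days: 180 − 31 = 149 left.
September 2011 has 30 days: 149 − 30 = 119 left.
October 2011 has 31 days: 119 − 31 = 88 left.
November 2011 has 30 days: 88 − 30 = 58 left.
December 2011 has 31 days: 58 − 31 = 27 left.
27 days into January 2012 → January 27, 2012.

January 27, 2012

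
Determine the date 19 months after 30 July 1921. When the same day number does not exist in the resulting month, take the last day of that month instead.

Advancing 19 months from July 30, 1921.
month 7 + 19 = 26, which is month 2 of year 1923 → February 1923.
February 1923 has only 28 days (1923 is not a leap year — relevant if February), and the start was day 30, so the date clamps to February 28, 1923.

February 28, 1923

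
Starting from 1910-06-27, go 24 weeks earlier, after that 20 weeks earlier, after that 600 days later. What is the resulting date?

April 15, 1911

Going back 24 weeks (= 168 days) from June 27, 1910:
Going back 27 days from June 27, 1910 reaches the end of the previous month; 168 − 27 = 141 left.
May 1910 has 31 days: 141 − 31 = 110 left.
April 1910 has 30 days: 110 − 30 = 80 left.
March 1910 has 31 days: 80 − 31 = 49 left.
February 1910 has 28 days (1910 is not a leap year): 49 − 28 = 21 left.
January 1910 has 31 days; 31 − 21 = 10 → January 10, 1910.
Counting back 20 weeks (= 140 days) from January 10, 1910:
Going back 10 days from January 10, 1910 reaches the end of the previous month; 140 − 10 = 130 left.
December 1909 has 31 days: 130 − 31 = 99 left.
November 1909 has 30 days: 99 − 30 = 69 left.
October 1909 has 31 days: 69 − 31 = 38 left.
September 1909 has 30 days: 38 − 30 = 8 left.
August 1909 has 31 days; 31 − 8 = 23 → August 23, 1909.
Adding 600 days from August 23, 1909:
August has 31 days, so 31 − 23 = 8 days remain after August 23, 1909; 600 − 8 = 592 left.
September 1909 has 30 days: 592 − 30 = 562 left.
October 1909 has 31 days: 562 − 31 = 531 left.
November 1909 has 30 days: 531 − 30 = 501 left.
December 1909 has 31 days: 501 − 31 = 470 left.
January 1910 has 31 days: 470 − 31 = 439 left.
February 1910 has 28 days (1910 is not a leap year): 439 − 28 = 411 left.
March 1910 has 31 days: 411 − 31 = 380 left.
April 1910 has 30 days: 380 − 30 = 350 left.
May 1910 has 31 days: 350 − 31 = 319 left.
June 1910 has 30 days: 319 − 30 = 289 left.
July 1910 has 31 days: 289 − 31 = 258 left.
August 1910 has 31 days: 258 − 31 = 227 left.
September 1910 has 30 days: 227 − 30 = 197 left.
October 1910 has 31 days: 197 − 31 = 166 left.
November 1910 has 30 days: 166 − 30 = 136 left.
December 1910 has 31 days: 136 − 31 = 105 left.
January 1911 has 31 days: 105 − 31 = 74 left.
February 1911 has 28 days (1911 is not a leap year): 74 − 28 = 46 left.
March 1911 has 31 days: 46 − 31 = 15 left.
15 days into April 1911 → April 15, 1911.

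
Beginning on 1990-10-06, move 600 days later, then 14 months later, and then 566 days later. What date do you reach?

February 14, 1995

Counting forward 600 days from October 6, 1990:
October has 31 days, so 31 − 6 = 25 days remain after October 6, 1990; 600 − 25 = 575 left.
November 1990 has 30 days: 575 − 30 = 545 left.
December 1990 has 31 days: 545 − 31 = 514 left.
January 1991 has 31 days: 514 − 31 = 483 left.
February 1991 has 28 days (1991 is not a leap year): 483 − 28 = 455 left.
March 1991 has 31 days: 455 − 31 = 424 left.
April 1991 has 30 days: 424 − 30 = 394 left.
May 1991 has 31 days: 394 − 31 = 363 left.
June 1991 has 30 days: 363 − 30 = 333 left.
July 1991 has 31 days: 333 − 31 = 302 left.
August 1991 has 31 days: 302 − 31 = 271 left.
September 1991 has 30 days: 271 − 30 = 241 left.
October 1991 has 31 days: 241 − 31 = 210 left.
November 1991 has 30 days: 210 − 30 = 180 left.
December 1991 has 31 days: 180 − 31 = 149 left.
January 1992 has 31 days: 149 − 31 = 118 left.
February 1992 has 29 days (1992 is a leap year): 118 − 29 = 89 left.
March 1992 has 31 days: 89 − 31 = 58 left.
April 1992 has 30 days: 58 − 30 = 28 left.
28 days into May 1992 → May 28, 1992.
Advancing 14 months from May 28, 1992:
month 5 + 14 = 19, which is month 7 of year 1993 → July 1993.
Day 28 is valid in July, giving July 28, 1993.
Counting forward 566 days from July 28, 1993:
July has 31 days, so 31 − 28 = 3 days remain after July 28, 1993; 566 − 3 = 563 left.
August 1993 has 31 days: 563 − 31 = 532 left.
September 1993 has 30 days: 532 − 30 = 502 left.
October 1993 has 31 days: 502 − 31 = 471 left.
November 1993 has 30 days: 471 − 30 = 441 left.
December 1993 has 31 days: 441 − 31 = 410 left.
January 1994 has 31 days: 410 − 31 = 379 left.
February 1994 has 28 days (1994 is not a leap year): 379 − 28 = 351 left.
March 1994 has 31 days: 351 − 31 = 320 left.
April 1994 has 30 days: 320 − 30 = 290 left.
May 1994 has 31 days: 290 − 31 = 259 left.
June 1994 has 30 days: 259 − 30 = 229 left.
July 1994 has 31 days: 229 − 31 = 198 left.
August 1994 has 31 days: 198 − 31 = 167 left.
September 1994 has 30 days: 167 − 30 = 137 left.
October 1994 has 31 days: 137 − 31 = 106 left.
November 1994 has 30 days: 106 − 30 = 76 left.
December 1994 has 31 days: 76 − 31 = 45 left.
January 1995 has 31 days: 45 − 31 = 14 left.
14 days into February 1995 → February 14, 1995.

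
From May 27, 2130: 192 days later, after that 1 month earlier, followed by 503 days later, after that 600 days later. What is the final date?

Adding 192 days from May 27, 2130:
May has 31 days, so 31 − 27 = 4 days remain after May 27, 2130; 192 − 4 = 188 left.
June 2130 has 30 days: 188 − 30 = 158 left.
July 2130 has 31 days: 158 − 31 = 127 left.
August 2130 has 31 days: 127 − 31 = 96 left.
September 2130 has 30 days: 96 − 30 = 66 left.
October 2130 has 31 days: 66 − 31 = 35 left.
November 2130 has 30 days: 35 − 30 = 5 left.
5 days into December 2130 → December 5, 2130.
Counting back 1 month from December 5, 2130:
month 12 − 1 = 11 → November 2130.
Day 5 is valid in November, giving November 5, 2130.
Counting forward 503 days from November 5, 2130:
November has 30 days, so 30 − 5 = 25 days remain after November 5, 2130; 503 − 25 = 478 left.
December 2130 has 31 days: 478 − 31 = 447 left.
January 2131 has 31 days: 447 − 31 = 416 left.
February 2131 has 28 days (2131 is not a leap year): 416 − 28 = 388 left.
March 2131 has 31 days: 388 − 31 = 357 left.
April 2131 has 30 days: 357 − 30 = 327 left.
May 2131 has 31 days: 327 − 31 = 296 left.
June 2131 has 30 days: 296 − 30 = 266 left.
July 2131 has 31 days: 266 − 31 = 235 left.
August 2131 has 31 days: 235 − 31 = 204 left.
September 2131 has 30 days: 204 − 30 = 174 left.
October 2131 has 31 days: 174 − 31 = 143 left.
November 2131 has 30 days: 143 − 30 = 113 left.
December 2131 has 31 days: 113 − 31 = 82 left.
January 2132 has 31 days: 82 − 31 = 51 left.
February 2132 has 29 days (2132 is a leap year): 51 − 29 = 22 left.
22 days into March 2132 → March 22, 2132.
Counting forward 600 days from March 22, 2132:
March has 31 days, so 31 − 22 = 9 days remain after March 22, 2132; 600 − 9 = 591 left.
April 2132 has 30 days: 591 − 30 = 561 left.
May 2132 has 31 days: 561 − 31 = 530 left.
June 2132 has 30 days: 530 − 30 = 500 left.
July 2132 has 31 days: 500 − 31 = 469 left.
August 2132 has 31 days: 469 − 31 = 438 left.
September 2132 has 30 days: 438 − 30 = 408 left.
October 2132 has 31 days: 408 − 31 = 377 left.
November 2132 has 30 days: 377 − 30 = 347 left.
December 2132 has 31 days: 347 − 31 = 316 left.
January 2133 has 31 days: 316 − 31 = 285 left.
February 2133 has 28 days (2133 is not a leap year): 285 − 28 = 257 left.
March 2133 has 31 days: 257 − 31 = 226 left.
April 2133 has 30 days: 226 − 30 = 196 left.
May 2133 has 31 days: 196 − 31 = 165 left.
June 2133 has 30 days: 165 − 30 = 135 left.
July 2133 has 31 days: 135 − 31 = 104 left.
August 2133 has 31 days: 104 − 31 = 73 left.
September 2133 has 30 days: 73 − 30 = 43 left.
October 2133 has 31 days: 43 − 31 = 12 left.
12 days into November 2133 → November 12, 2133.

November 12, 2133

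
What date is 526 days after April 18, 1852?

Advancing 526 days from April 18, 1852.
April has 30 days, so 30 − 18 = 12 days remain after April 18, 1852; 526 − 12 = 514 left.
May 1852 has 31 days: 514 − 31 = 483 left.
June 1852 has 30 days: 483 − 30 = 453 left.
July 1852 has 31 days: 453 − 31 = 422 left.
August 1852 has 31 days: 422 − 31 = 391 left.
September 1852 has 30 days: 391 − 30 = 361 left.
October 1852 has 31 days: 361 − 31 = 330 left.
November 1852 has 30 days: 330 − 30 = 300 left.
December 1852 has 31 days: 300 − 31 = 269 left.
January 1853 has 31 days: 269 − 31 = 238 left.
February 1853 has 28 days (1853 is not a leap year): 238 − 28 = 210 left.
March 1853 has 31 days: 210 − 31 = 179 left.
April 1853 has 30 days: 179 − 30 = 149 left.
May 1853 has 31 days: 149 − 31 = 118 left.
June 1853 has 30 days: 118 − 30 = 88 left.
July 1853 has 31 days: 88 − 31 = 57 left.
August 1853 has 31 days: 57 − 31 = 26 left.
26 days into September 1853 → September 26, 1853.

September 26, 1853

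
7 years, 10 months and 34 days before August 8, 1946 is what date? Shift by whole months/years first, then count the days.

Subtracting 7 years, 10 months and 34 days from August 8, 1946: first the month/year part, then the days.
-7 years → 1939; month 8 − 10 = -2, which is month 10 of year 1938 → October 1938.
Day 8 is valid in October, giving October 8, 1938.
Now subtract 34 days from October 8, 1938.
Going back 8 days from October 8, 1938 reaches the end of the previous month; 34 − 8 = 26 left.
September 1938 has 30 days; 30 − 26 = 4 → September 4, 1938.

September 4, 1938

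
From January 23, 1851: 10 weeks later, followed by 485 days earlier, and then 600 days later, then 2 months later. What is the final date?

September 27, 1851

Counting forward 10 weeks (= 70 days) from January 23, 1851:
January has 31 days, so 31 − 23 = 8 days remain after January 23, 1851; 70 − 8 = 62 left.
February 1851 has 28 days (1851 is not a leap year): 62 − 28 = 34 left.
March 1851 has 31 days: 34 − 31 = 3 left.
3 days into April 1851 → April 3, 1851.
Subtracting 485 days from April 3, 1851:
Going back 3 days from April 3, 1851 reaches the end of the previous month; 485 − 3 = 482 left.
March 1851 has 31 days: 482 − 31 = 451 left.
February 1851 has 28 days (1851 is not a leap year): 451 − 28 = 423 left.
January 1851 has 31 days: 423 − 31 = 392 left.
December 1850 has 31 days: 392 − 31 = 361 left.
November 1850 has 30 days: 361 − 30 = 331 left.
October 1850 has 31 days: 331 − 31 = 300 left.
September 1850 has 30 days: 300 − 30 = 270 left.
August 1850 has 31 days: 270 − 31 = 239 left.
July 1850 has 31 days: 239 − 31 = 208 left.
June 1850 has 30 days: 208 − 30 = 178 left.
May 1850 has 31 days: 178 − 31 = 147 left.
April 1850 has 30 days: 147 − 30 = 117 left.
March 1850 has 31 days: 117 − 31 = 86 left.
February 1850 has 28 days (1850 is not a leap year): 86 − 28 = 58 left.
January 1850 has 31 days: 58 − 31 = 27 left.
December 1849 has 31 days; 31 − 27 = 4 → December 4, 1849.
Counting forward 600 days from December 4, 1849:
December has 31 days, so 31 − 4 = 27 days remain after December 4, 1849; 600 − 27 = 573 left.
January 1850 has 31 days: 573 − 31 = 542 left.
February 1850 has 28 days (1850 is not a leap year): 542 − 28 = 514 left.
March 1850 has 31 days: 514 − 31 = 483 left.
April 1850 has 30 days: 483 − 30 = 453 left.
May 1850 has 31 days: 453 − 31 = 422 left.
June 1850 has 30 days: 422 − 30 = 392 left.
July 1850 has 31 days: 392 − 31 = 361 left.
August 1850 has 31 days: 361 − 31 = 330 left.
September 1850 has 30 days: 330 − 30 = 300 left.
October 1850 has 31 days: 300 − 31 = 269 left.
November 1850 has 30 days: 269 − 30 = 239 left.
December 1850 has 31 days: 239 − 31 = 208 left.
January 1851 has 31 days: 208 − 31 = 177 left.
February 1851 has 28 days (1851 is not a leap year): 177 − 28 = 149 left.
March 1851 has 31 days: 149 − 31 = 118 left.
April 1851 has 30 days: 118 − 30 = 88 left.
May 1851 has 31 days: 88 − 31 = 57 left.
June 1851 has 30 days: 57 − 30 = 27 left.
27 days into July 1851 → July 27, 1851.
Advancing 2 months from July 27, 1851:
month 7 + 2 = 9 → September 1851.
Day 27 is valid in September, giving September 27, 1851.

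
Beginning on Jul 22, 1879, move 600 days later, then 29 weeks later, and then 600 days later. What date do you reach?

Advancing 600 days from July 22, 1879:
July has 31 days, so 31 − 22 = 9 days remain after July 22, 1879; 600 − 9 = 591 left.
August 1879 has 31 days: 591 − 31 = 560 left.
September 1879 has 30 days: 560 − 30 = 530 left.
October 1879 has 31 days: 530 − 31 = 499 left.
November 1879 has 30 days: 499 − 30 = 469 left.
December 1879 has 31 days: 469 − 31 = 438 left.
January 1880 has 31 days: 438 − 31 = 407 left.
February 1880 has 29 days (1880 is a leap year): 407 − 29 = 378 left.
March 1880 has 31 days: 378 − 31 = 347 left.
April 1880 has 30 days: 347 − 30 = 317 left.
May 1880 has 31 days: 317 − 31 = 286 left.
June 1880 has 30 days: 286 − 30 = 256 left.
July 1880 has 31 days: 256 − 31 = 225 left.
August 1880 has 31 days: 225 − 31 = 194 left.
September 1880 has 30 days: 194 − 30 = 164 left.
October 1880 has 31 days: 164 − 31 = 133 left.
November 1880 has 30 days: 133 − 30 = 103 left.
December 1880 has 31 days: 103 − 31 = 72 left.
January 1881 has 31 days: 72 − 31 = 41 left.
February 1881 has 28 days (1881 is not a leap year): 41 − 28 = 13 left.
13 days into March 1881 → March 13, 1881.
Adding 29 weeks (= 203 days) from March 13, 1881:
March has 31 days, so 31 − 13 = 18 days remain after March 13, 1881; 203 − 18 = 185 left.
April 1881 has 30 days: 185 − 30 = 155 left.
May 1881 has 31 days: 155 − 31 = 124 left.
June 1881 has 30 days: 124 − 30 = 94 left.
July 1881 has 31 days: 94 − 31 = 63 left.
August 1881 has 31 days: 63 − 31 = 32 left.
September 1881 has 30 days: 32 − 30 = 2 left.
2 days into October 1881 → October 2, 1881.
Adding 600 days from October 2, 1881:
October has 31 days, so 31 − 2 = 29 days remain after October 2, 1881; 600 − 29 = 571 left.
November 1881 has 30 days: 571 − 30 = 541 left.
December 1881 has 31 days: 541 − 31 = 510 left.
January 1882 has 31 days: 510 − 31 = 479 left.
February 1882 has 28 days (1882 is not a leap year): 479 − 28 = 451 left.
March 1882 has 31 days: 451 − 31 = 420 left.
April 1882 has 30 days: 420 − 30 = 390 left.
May 1882 has 31 days: 390 − 31 = 359 left.
June 1882 has 30 days: 359 − 30 = 329 left.
July 1882 has 31 days: 329 − 31 = 298 left.
August 1882 has 31 days: 298 − 31 = 267 left.
September 1882 has 30 days: 267 − 30 = 237 left.
October 1882 has 31 days: 237 − 31 = 206 left.
November 1882 has 30 days: 206 − 30 = 176 left.
December 1882 has 31 days: 176 − 31 = 145 left.
January 1883 has 31 days: 145 − 31 = 114 left.
February 1883 has 28 days (1883 is not a leap year): 114 − 28 = 86 left.
March 1883 has 31 days: 86 − 31 = 55 left.
April 1883 has 30 days: 55 − 30 = 25 left.
25 days into May 1883 → May 25, 1883.

May 25, 1883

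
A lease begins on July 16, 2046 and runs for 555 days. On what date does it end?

Advancing 555 days from July 16, 2046.
July has 31 days, so 31 − 16 = 15 days remain after July 16, 2046; 555 − 15 = 540 left.
August 2046 has 31 days: 540 − 31 = 509 left.
September 2046 has 30 days: 509 − 30 = 479 left.
October 2046 has 31 days: 479 − 31 = 448 left.
November 2046 has 30 days: 448 − 30 = 418 left.
December 2046 has 31 days: 418 − 31 = 387 left.
January 2047 has 31 days: 387 − 31 = 356 left.
February 2047 has 28 days (2047 is not a leap year): 356 − 28 = 328 left.
March 2047 has 31 days: 328 − 31 = 297 left.
April 2047 has 30 days: 297 − 30 = 267 left.
May 2047 has 31 days: 267 − 31 = 236 left.
June 2047 has 30 days: 236 − 30 = 206 left.
July 2047 has 31 days: 206 − 31 = 175 left.
August 2047 has 31 days: 175 − 31 = 144 left.
September 2047 has 30 days: 144 − 30 = 114 left.
October 2047 has 31 days: 114 − 31 = 83 left.
November 2047 has 30 days: 83 − 30 = 53 left.
December 2047 has 31 days: 53 − 31 = 22 left.
22 days into January 2048 → January 22, 2048.

January 22, 2048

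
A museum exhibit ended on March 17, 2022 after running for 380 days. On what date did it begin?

Subtracting 380 days from March 17, 2022.
Going back 17 days from March 17, 2022 reaches the end of the previous month; 380 − 17 = 363 left.
February 2022 has 28 days (2022 is not a leap year): 363 − 28 = 335 left.
January 2022 has 31 days: 335 − 31 = 304 left.
December 2021 has 31 days: 304 − 31 = 273 left.
November 2021 has 30 days: 273 − 30 = 243 left.
October 2021 has 31 days: 243 − 31 = 212 left.
September 2021 has 30 days: 212 − 30 = 182 left.
August 2021 has 31 days: 182 − 31 = 151 left.
July 2021 has 31 days: 151 − 31 = 120 left.
June 2021 has 30 days: 120 − 30 = 90 left.
May 2021 has 31 days: 90 − 31 = 59 left.
April 2021 has 30 days: 59 − 30 = 29 left.
March 2021 has 31 days; 31 − 29 = 2 → March 2, 2021.

March 2, 2021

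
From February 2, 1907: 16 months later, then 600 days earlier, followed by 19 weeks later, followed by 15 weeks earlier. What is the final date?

November 8, 1906

Counting forward 16 months from February 2, 1907:
month 2 + 16 = 18, which is month 6 of year 1908 → June 1908.
Day 2 is valid in June, giving June 2, 1908.
Going back 600 days from June 2, 1908:
Going back 2 days from June 2, 1908 reaches the end of the previous month; 600 − 2 = 598 left.
May 1908 has 31 days: 598 − 31 = 567 left.
April 1908 has 30 days: 567 − 30 = 537 left.
March 1908 has 31 days: 537 − 31 = 506 left.
February 1908 has 29 days (1908 is a leap year): 506 − 29 = 477 left.
January 1908 has 31 days: 477 − 31 = 446 left.
December 1907 has 31 days: 446 − 31 = 415 left.
November 1907 has 30 days: 415 − 30 = 385 left.
October 1907 has 31 days: 385 − 31 = 354 left.
September 1907 has 30 days: 354 − 30 = 324 left.
August 1907 has 31 days: 324 − 31 = 293 left.
July 1907 has 31 days: 293 − 31 = 262 left.
June 1907 has 30 days: 262 − 30 = 232 left.
May 1907 has 31 days: 232 − 31 = 201 left.
April 1907 has 30 days: 201 − 30 = 171 left.
March 1907 has 31 days: 171 − 31 = 140 left.
February 1907 has 28 days (1907 is not a leap year): 140 − 28 = 112 left.
January 1907 has 31 days: 112 − 31 = 81 left.
December 1906 has 31 days: 81 − 31 = 50 left.
November 1906 has 30 days: 50 − 30 = 20 left.
October 1906 has 31 days; 31 − 20 = 11 → October 11, 1906.
Advancing 19 weeks (= 133 days) from October 11, 1906:
October has 31 days, so 31 − 11 = 20 days remain after October 11, 1906; 133 − 20 = 113 left.
November 1906 has 30 days: 113 − 30 = 83 left.
December 1906 has 31 days: 83 − 31 = 52 left.
January 1907 has 31 days: 52 − 31 = 21 left.
21 days into February 1907 → February 21, 1907.
Counting back 15 weeks (= 105 days) from February 21, 1907:
Going back 21 days from February 21, 1907 reaches the end of the previous month; 105 − 21 = 84 left.
January 1907 has 31 days: 84 − 31 = 53 left.
December 1906 has 31 days: 53 − 31 = 22 left.
November 1906 has 30 days; 30 − 22 = 8 → November 8, 1906.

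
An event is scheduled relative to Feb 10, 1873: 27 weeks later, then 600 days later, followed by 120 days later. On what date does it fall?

Adding 27 weeks (= 189 days) from February 10, 1873:
February has 28 days, so 28 − 10 = 18 days remain after February 10, 1873; 189 − 18 = 171 left.
March 1873 has 31 days: 171 − 31 = 140 left.
April 1873 has 30 days: 140 − 30 = 110 left.
May 1873 has 31 days: 110 − 31 = 79 left.
June 1873 has 30 days: 79 − 30 = 49 left.
July 1873 has 31 days: 49 − 31 = 18 left.
18 days into August 1873 → August 18, 1873.
Counting forward 600 days from August 18, 1873:
August has 31 days, so 31 − 18 = 13 days remain after August 18, 1873; 600 − 13 = 587 left.
September 1873 has 30 days: 587 − 30 = 557 left.
October 1873 has 31 days: 557 − 31 = 526 left.
November 1873 has 30 days: 526 − 30 = 496 left.
December 1873 has 31 days: 496 − 31 = 465 left.
January 1874 has 31 days: 465 − 31 = 434 left.
February 1874 has 28 days (1874 is not a leap year): 434 − 28 = 406 left.
March 1874 has 31 days: 406 − 31 = 375 left.
April 1874 has 30 days: 375 − 30 = 345 left.
May 1874 has 31 days: 345 − 31 = 314 left.
June 1874 has 30 days: 314 − 30 = 284 left.
July 1874 has 31 days: 284 − 31 = 253 left.
August 1874 has 31 days: 253 − 31 = 222 left.
September 1874 has 30 days: 222 − 30 = 192 left.
October 1874 has 31 days: 192 − 31 = 161 left.
November 1874 has 30 days: 161 − 30 = 131 left.
December 1874 has 31 days: 131 − 31 = 100 left.
January 1875 has 31 days: 100 − 31 = 69 left.
February 1875 has 28 days (1875 is not a leap year): 69 − 28 = 41 left.
March 1875 has 31 days: 41 − 31 = 10 left.
10 days into April 1875 → April 10, 1875.
Advancing 120 days from April 10, 1875:
April has 30 days, so 30 − 10 = 20 days remain after April 10, 1875; 120 − 20 = 100 left.
May 1875 has 31 days: 100 − 31 = 69 left.
June 1875 has 30 days: 69 − 30 = 39 left.
July 1875 has 31 days: 39 − 31 = 8 left.
8 days into August 1875 → August 8, 1875.

August 8, 1875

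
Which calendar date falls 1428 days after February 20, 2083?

January 18, 2087

Adding 1428 days from February 20, 2083.
February has 28 days, so 28 − 20 = 8 days remain after February 20, 2083; 1428 − 8 = 1420 left.
March 2083 has 31 days: 1420 − 31 = 1389 left.
April 2083 has 30 days: 1389 − 30 = 1359 left.
May 2083 has 31 days: 1359 − 31 = 1328 left.
June 2083 has 30 days: 1328 − 30 = 1298 left.
July 2083 has 31 days: 1298 − 31 = 1267 left.
August 2083 has 31 days: 1267 − 31 = 1236 left.
September 2083 has 30 days: 1236 − 30 = 1206 left.
October 2083 has 31 days: 1206 − 31 = 1175 left.
November 2083 has 30 days: 1175 − 30 = 1145 left.
December 2083 has 31 days: 1145 − 31 = 1114 left.
January 2084 has 31 days: 1114 − 31 = 1083 left.
February 2084 has 29 days (2084 is a leap year): 1083 − 29 = 1054 left.
March 2084 has 31 days: 1054 − 31 = 1023 left.
April 2084 has 30 days: 1023 − 30 = 993 left.
May 2084 has 31 days: 993 − 31 = 962 left.
June 2084 has 30 days: 962 − 30 = 932 left.
July 2084 has 31 days: 932 − 31 = 901 left.
August 2084 has 31 days: 901 − 31 = 870 left.
September 2084 has 30 days: 870 − 30 = 840 left.
October 2084 has 31 days: 840 − 31 = 809 left.
November 2084 has 30 days: 809 − 30 = 779 left.
December 2084 has 31 days: 779 − 31 = 748 left.
January 2085 has 31 days: 748 − 31 = 717 left.
February 2085 has 28 days (2085 is not a leap year): 717 − 28 = 689 left.
March 2085 has 31 days: 689 − 31 = 658 left.
April 2085 has 30 days: 658 − 30 = 628 left.
May 2085 has 31 days: 628 − 31 = 597 left.
June 2085 has 30 days: 597 − 30 = 567 left.
July 2085 has 31 days: 567 − 31 = 536 left.
August 2085 has 31 days: 536 − 31 = 505 left.
September 2085 has 30 days: 505 − 30 = 475 left.
October 2085 has 31 days: 475 − 31 = 444 left.
November 2085 has 30 days: 444 − 30 = 414 left.
December 2085 has 31 days: 414 − 31 = 383 left.
January 2086 has 31 days: 383 − 31 = 352 left.
February 2086 has 28 days (2086 is not a leap year): 352 − 28 = 324 left.
March 2086 has 31 days: 324 − 31 = 293 left.
April 2086 has 30 days: 293 − 30 = 263 left.
May 2086 has 31 days: 263 − 31 = 232 left.
June 2086 has 30 days: 232 − 30 = 202 left.
July 2086 has 31 days: 202 − 31 = 171 left.
August 2086 has 31 days: 171 − 31 = 140 left.
September 2086 has 30 days: 140 − 30 = 110 left.
October 2086 has 31 days: 110 − 31 = 79 left.
November 2086 has 30 days: 79 − 30 = 49 left.
December 2086 has 31 days: 49 − 31 = 18 left.
18 days into January 2087 → January 18, 2087.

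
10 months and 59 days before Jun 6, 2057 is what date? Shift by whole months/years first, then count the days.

June 8, 2056

Subtracting 10 months and 59 days from June 6, 2057: first the month/year part, then the days.
month 6 − 10 = -4, which is month 8 of year 2056 → August 2056.
Day 6 is valid in August, giving August 6, 2056.
Now subtract 59 days from August 6, 2056.
Going back 6 days from August 6, 2056 reaches the end of the previous month; 59 − 6 = 53 left.
July 2056 has 31 days: 53 − 31 = 22 left.
June 2056 has 30 days; 30 − 22 = 8 → June 8, 2056.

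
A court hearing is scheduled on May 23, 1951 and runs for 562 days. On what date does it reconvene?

Advancing 562 days from May 23, 1951.
May has 31 days, so 31 − 23 = 8 days remain after May 23, 1951; 562 − 8 = 554 left.
June 1951 has 30 days: 554 − 30 = 524 left.
July 1951 has 31 days: 524 − 31 = 493 left.
August 1951 has 31 days: 493 − 31 = 462 left.
September 1951 has 30 days: 462 − 30 = 432 left.
October 1951 has 31 days: 432 − 31 = 401 left.
November 1951 has 30 days: 401 − 30 = 371 left.
December 1951 has 31 days: 371 − 31 = 340 left.
January 1952 has 31 days: 340 − 31 = 309 left.
February 1952 has 29 days (1952 is a leap year): 309 − 29 = 280 left.
March 1952 has 31 days: 280 − 31 = 249 left.
April 1952 has 30 days: 249 − 30 = 219 left.
May 1952 has 31 days: 219 − 31 = 188 left.
June 1952 has 30 days: 188 − 30 = 158 left.
July 1952 has 31 days: 158 − 31 = 127 left.
August 1952 has 31 days: 127 − 31 = 96 left.
September 1952 has 30 days: 96 − 30 = 66 left.
October 1952 has 31 days: 66 − 31 = 35 left.
November 1952 has 30 days: 35 − 30 = 5 left.
5 days into December 1952 → December 5, 1952.

December 5, 1952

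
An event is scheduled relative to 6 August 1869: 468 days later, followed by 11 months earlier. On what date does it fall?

December 17, 1869

Adding 468 days from August 6, 1869:
August has 31 days, so 31 − 6 = 25 days remain after August 6, 1869; 468 − 25 = 443 left.
September 1869 has 30 days: 443 − 30 = 413 left.
October 1869 has 31 days: 413 − 31 = 382 left.
November 1869 has 30 days: 382 − 30 = 352 left.
December 1869 has 31 days: 352 − 31 = 321 left.
January 1870 has 31 days: 321 − 31 = 290 left.
February 1870 has 28 days (1870 is not a leap year): 290 − 28 = 262 left.
March 1870 has 31 days: 262 − 31 = 231 left.
April 1870 has 30 days: 231 − 30 = 201 left.
May 1870 has 31 days: 201 − 31 = 170 left.
June 1870 has 30 days: 170 − 30 = 140 left.
July 1870 has 31 days: 140 − 31 = 109 left.
August 1870 has 31 days: 109 − 31 = 78 left.
September 1870 has 30 days: 78 − 30 = 48 left.
October 1870 has 31 days: 48 − 31 = 17 left.
17 days into November 1870 → November 17, 1870.
Counting back 11 months from November 17, 1870:
month 11 − 11 = 0, which is month 12 of year 1869 → December 1869.
Day 17 is valid in December, giving December 17, 1869.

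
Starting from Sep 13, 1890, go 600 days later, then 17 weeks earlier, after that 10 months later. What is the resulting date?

November 7, 1892

Counting forward 600 days from September 13, 1890:
September has 30 days, so 30 − 13 = 17 days remain after September 13, 1890; 600 − 17 = 583 left.
October 1890 has 31 days: 583 − 31 = 552 left.
November 1890 has 30 days: 552 − 30 = 522 left.
December 1890 has 31 days: 522 − 31 = 491 left.
January 1891 has 31 days: 491 − 31 = 460 left.
February 1891 has 28 days (1891 is not a leap year): 460 − 28 = 432 left.
March 1891 has 31 days: 432 − 31 = 401 left.
April 1891 has 30 days: 401 − 30 = 371 left.
May 1891 has 31 days: 371 − 31 = 340 left.
June 1891 has 30 days: 340 − 30 = 310 left.
July 1891 has 31 days: 310 − 31 = 279 left.
August 1891 has 31 days: 279 − 31 = 248 left.
September 1891 has 30 days: 248 − 30 = 218 left.
October 1891 has 31 days: 218 − 31 = 187 left.
November 1891 has 30 days: 187 − 30 = 157 left.
December 1891 has 31 days: 157 − 31 = 126 left.
January 1892 has 31 days: 126 − 31 = 95 left.
February 1892 has 29 days (1892 is a leap year): 95 − 29 = 66 left.
March 1892 has 31 days: 66 − 31 = 35 left.
April 1892 has 30 days: 35 − 30 = 5 left.
5 days into May 1892 → May 5, 1892.
Counting back 17 weeks (= 119 days) from May 5, 1892:
Going back 5 days from May 5, 1892 reaches the end of the previous month; 119 − 5 = 114 left.
April 1892 has 30 days: 114 − 30 = 84 left.
March 1892 has 31 days: 84 − 31 = 53 left.
February 1892 has 29 days (1892 is a leap year): 53 − 29 = 24 left.
January 1892 has 31 days; 31 − 24 = 7 → January 7, 1892.
Advancing 10 months from January 7, 1892:
month 1 + 10 = 11 → November 1892.
Day 7 is valid in November, giving November 7, 1892.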